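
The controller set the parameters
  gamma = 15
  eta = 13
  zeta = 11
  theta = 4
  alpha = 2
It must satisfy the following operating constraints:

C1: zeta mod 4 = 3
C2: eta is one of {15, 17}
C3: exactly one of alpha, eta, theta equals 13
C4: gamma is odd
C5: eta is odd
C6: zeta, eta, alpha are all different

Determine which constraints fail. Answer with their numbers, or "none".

C1: 11 mod 4 = 3  holds
C2: eta = 13 is not in {15, 17}  fails
C3: alpha=2, eta=13, theta=4; 1 of them equals 13  holds
C4: gamma = 15 is odd  holds
C5: eta = 13 is odd  holds
C6: values 11, 13, 2 are pairwise distinct  holds

No — constraint 2 is not satisfied.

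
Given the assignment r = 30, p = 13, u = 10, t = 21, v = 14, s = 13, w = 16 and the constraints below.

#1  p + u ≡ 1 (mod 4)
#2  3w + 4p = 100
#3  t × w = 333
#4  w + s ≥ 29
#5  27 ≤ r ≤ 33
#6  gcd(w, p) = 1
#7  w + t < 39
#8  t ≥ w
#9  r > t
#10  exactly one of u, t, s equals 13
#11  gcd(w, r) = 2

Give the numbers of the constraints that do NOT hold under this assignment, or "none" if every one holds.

#1 p + u = 23; 23 mod 4 = 3, not 1  ✗
#2 3w + 4p = 3(16) + 4(13) = 100  ✓
#3 t × w = 21 × 16 = 336, not 333  ✗
#4 w + s = 16 + 13 = 29; 29 ≥ 29  ✓
#5 r = 30 lies in [27, 33]  ✓
#6 gcd(16, 13) = 1  ✓
#7 w + t = 16 + 21 = 37; 37 < 39  ✓
#8 t = 21, w = 16; 21 ≥ 16  ✓
#9 r = 30, t = 21; 30 > 21  ✓
#10 u=10, t=21, s=13; 1 of them equals 13  ✓
#11 gcd(16, 30) = 2  ✓

Constraints 1 and 3 are violated.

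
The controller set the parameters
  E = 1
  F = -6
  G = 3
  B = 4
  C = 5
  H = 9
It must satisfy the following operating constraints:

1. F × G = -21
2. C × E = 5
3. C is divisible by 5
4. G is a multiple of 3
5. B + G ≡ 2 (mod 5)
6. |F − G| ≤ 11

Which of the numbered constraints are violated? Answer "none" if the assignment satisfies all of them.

No — constraint 1 is not satisfied.

1. F × G = -6 × 3 = -18, not -21  ✘
2. C × E = 5 × 1 = 5  ✔
3. 5 / 5 = 1, so 5 divides 5  ✔
4. 3 / 3 = 1, so 3 divides 3  ✔
5. B + G = 7; 7 mod 5 = 2  ✔
6. |-6 − 3| = 9; 9 ≤ 11  ✔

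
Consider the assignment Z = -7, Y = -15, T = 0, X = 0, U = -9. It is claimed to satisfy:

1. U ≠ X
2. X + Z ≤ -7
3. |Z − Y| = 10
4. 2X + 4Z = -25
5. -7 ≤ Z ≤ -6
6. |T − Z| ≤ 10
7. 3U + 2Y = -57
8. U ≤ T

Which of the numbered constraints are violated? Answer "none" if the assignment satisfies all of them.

1. U = -9, X = 0; distinct — holds.
2. X + Z = 0 + (-7) = -7; -7 ≤ -7 — holds.
3. |-7 − (-15)| = 8, not 10 — fails.
4. 2X + 4Z = 2(0) + 4(-7) = -28, not -25 — fails.
5. Z = -7 lies in [-7, -6] — holds.
6. |0 − (-7)| = 7; 7 ≤ 10 — holds.
7. 3U + 2Y = 3(-9) + 2(-15) = -57 — holds.
8. U = -9, T = 0; -9 ≤ 0 — holds.

Constraints 3 and 4 do not hold.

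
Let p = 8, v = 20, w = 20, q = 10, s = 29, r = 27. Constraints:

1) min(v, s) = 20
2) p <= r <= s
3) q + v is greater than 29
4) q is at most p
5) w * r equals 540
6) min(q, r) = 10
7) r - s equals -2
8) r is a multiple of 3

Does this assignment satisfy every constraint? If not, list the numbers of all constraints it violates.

Constraint 4 does not hold.

1) min(20, 29) = 20 — OK.
2) values 8 <= 27 <= 29 — OK.
3) q + v = 10 + 20 = 30; 30 > 29 — OK.
4) q = 10, p = 8; 10 > 8 (want ≤) — violated.
5) w * r = 20 * 27 = 540 — OK.
6) min(10, 27) = 10 — OK.
7) r - s = 27 - 29 = -2 — OK.
8) 27 / 3 = 9, so 3 divides 27 — OK.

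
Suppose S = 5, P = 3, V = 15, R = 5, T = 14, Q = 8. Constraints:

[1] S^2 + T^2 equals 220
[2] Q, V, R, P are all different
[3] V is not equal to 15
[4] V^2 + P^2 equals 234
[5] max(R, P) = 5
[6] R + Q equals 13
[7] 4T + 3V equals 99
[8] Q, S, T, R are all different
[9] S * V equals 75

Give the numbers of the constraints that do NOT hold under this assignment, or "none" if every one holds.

Constraints 1, 3, 7, and 8 are violated.

[1] S^2 + T^2 = 5^2 + 14^2 = 25 + 196 = 221, not 220  ✘
[2] values 8, 15, 5, 3 are pairwise distinct  ✔
[3] V = 15, but 15 is required to differ  ✘
[4] V^2 + P^2 = 15^2 + 3^2 = 225 + 9 = 234  ✔
[5] max(5, 3) = 5  ✔
[6] R + Q = 5 + 8 = 13  ✔
[7] 4T + 3V = 4(14) + 3(15) = 101, not 99  ✘
[8] S = R = 5, not all different  ✘
[9] S * V = 5 * 15 = 75  ✔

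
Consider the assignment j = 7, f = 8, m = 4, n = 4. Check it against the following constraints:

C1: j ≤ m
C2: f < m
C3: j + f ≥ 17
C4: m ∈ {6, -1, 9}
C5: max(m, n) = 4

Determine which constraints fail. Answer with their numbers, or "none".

C1: j = 7, m = 4; 7 > 4 (want ≤)  ✘
C2: f = 8, m = 4; 8 ≥ 4 (want <)  ✘
C3: j + f = 7 + 8 = 15; 15 < 17, bound 17 not met  ✘
C4: m = 4 is not in {6, -1, 9}  ✘
C5: max(4, 4) = 4  ✔

Violated: 1, 2, 3, 4.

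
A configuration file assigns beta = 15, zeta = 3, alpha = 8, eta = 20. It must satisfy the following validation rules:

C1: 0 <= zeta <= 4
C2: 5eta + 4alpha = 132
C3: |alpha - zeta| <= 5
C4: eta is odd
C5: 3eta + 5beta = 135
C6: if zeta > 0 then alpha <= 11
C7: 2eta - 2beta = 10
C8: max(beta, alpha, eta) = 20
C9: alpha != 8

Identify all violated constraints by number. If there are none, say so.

C1: zeta = 3 lies in [0, 4]  ✓
C2: 5eta + 4alpha = 5(20) + 4(8) = 132  ✓
C3: |8 - 3| = 5; 5 ≤ 5  ✓
C4: eta = 20 is even  ✗
C5: 3eta + 5beta = 3(20) + 5(15) = 135  ✓
C6: zeta = 3 > 0, so we need alpha ≤ 11; alpha = 8 ≤ 11  ✓
C7: 2eta - 2beta = 2(20) - 2(15) = 10  ✓
C8: max(15, 8, 20) = 20  ✓
C9: alpha = 8, but 8 is required to differ  ✗

Constraints 4 and 9 are violated.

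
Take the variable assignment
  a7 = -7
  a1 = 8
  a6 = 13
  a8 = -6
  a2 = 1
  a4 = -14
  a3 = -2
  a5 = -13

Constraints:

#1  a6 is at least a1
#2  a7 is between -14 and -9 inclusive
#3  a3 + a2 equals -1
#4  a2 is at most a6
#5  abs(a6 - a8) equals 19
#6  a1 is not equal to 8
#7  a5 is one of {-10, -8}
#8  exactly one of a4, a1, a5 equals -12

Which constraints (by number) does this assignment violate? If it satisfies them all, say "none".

#1 a6 = 13, a1 = 8; 13 ≥ 8  yes
#2 a7 = -7 is outside [-14, -9]  no
#3 a3 + a2 = -2 + 1 = -1  yes
#4 a2 = 1, a6 = 13; 1 ≤ 13  yes
#5 abs(13 - (-6)) = 19  yes
#6 a1 = 8, but 8 is required to differ  no
#7 a5 = -13 is not in {-10, -8}  no
#8 a4=-14, a1=8, a5=-13; 0 of them equal -12, not exactly one  no

The assignment fails constraints 2, 6, 7, 8.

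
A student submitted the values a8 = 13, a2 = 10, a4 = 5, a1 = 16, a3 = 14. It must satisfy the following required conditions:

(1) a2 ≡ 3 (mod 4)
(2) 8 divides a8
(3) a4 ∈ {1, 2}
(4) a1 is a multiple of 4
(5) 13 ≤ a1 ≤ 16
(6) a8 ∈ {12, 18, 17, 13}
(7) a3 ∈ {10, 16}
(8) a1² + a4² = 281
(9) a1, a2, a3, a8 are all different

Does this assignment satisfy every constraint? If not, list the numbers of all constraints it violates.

(1) 10 mod 4 = 2, not 3  ✘
(2) 13 = 8×1 + 5, so 8 does not divide 13  ✘
(3) a4 = 5 is not in {1, 2}  ✘
(4) 16 / 4 = 4, so 4 divides 16  ✔
(5) a1 = 16 lies in [13, 16]  ✔
(6) a8 = 13 is in {12, 18, 17, 13}  ✔
(7) a3 = 14 is not in {10, 16}  ✘
(8) a1² + a4² = 16² + 5² = 256 + 25 = 281  ✔
(9) values 16, 10, 14, 13 are pairwise distinct  ✔

The assignment fails constraints 1, 2, 3, and 7.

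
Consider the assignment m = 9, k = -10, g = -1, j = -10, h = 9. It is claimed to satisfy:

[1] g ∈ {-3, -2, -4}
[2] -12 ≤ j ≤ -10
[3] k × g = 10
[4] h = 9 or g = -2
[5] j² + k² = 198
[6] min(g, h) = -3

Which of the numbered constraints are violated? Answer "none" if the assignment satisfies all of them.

Constraints 1, 5, and 6 are violated.

[1] g = -1 is not in {-3, -2, -4}  FAIL
[2] j = -10 lies in [-12, -10]  OK
[3] k × g = -10 × (-1) = 10  OK
[4] h = 9 = 9 (first disjunct)  OK
[5] j² + k² = (-10)² + (-10)² = 100 + 100 = 200, not 198  FAIL
[6] min(-1, 9) = -1, not -3  FAIL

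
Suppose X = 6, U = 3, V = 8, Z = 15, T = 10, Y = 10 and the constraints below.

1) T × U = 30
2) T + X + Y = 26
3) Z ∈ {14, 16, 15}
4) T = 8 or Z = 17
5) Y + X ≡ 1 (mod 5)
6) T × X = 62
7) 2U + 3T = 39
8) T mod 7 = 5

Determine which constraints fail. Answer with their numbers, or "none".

1) T × U = 10 × 3 = 30  ✔
2) T + X + Y = 10 + 6 + 10 = 26  ✔
3) Z = 15 is in {14, 16, 15}  ✔
4) T = 10 ≠ 8 and Z = 15 ≠ 17; both disjuncts false  ✘
5) Y + X = 16; 16 mod 5 = 1  ✔
6) T × X = 10 × 6 = 60, not 62  ✘
7) 2U + 3T = 2(3) + 3(10) = 36, not 39  ✘
8) 10 mod 7 = 3, not 5  ✘

Violated: 4, 6, 7, and 8.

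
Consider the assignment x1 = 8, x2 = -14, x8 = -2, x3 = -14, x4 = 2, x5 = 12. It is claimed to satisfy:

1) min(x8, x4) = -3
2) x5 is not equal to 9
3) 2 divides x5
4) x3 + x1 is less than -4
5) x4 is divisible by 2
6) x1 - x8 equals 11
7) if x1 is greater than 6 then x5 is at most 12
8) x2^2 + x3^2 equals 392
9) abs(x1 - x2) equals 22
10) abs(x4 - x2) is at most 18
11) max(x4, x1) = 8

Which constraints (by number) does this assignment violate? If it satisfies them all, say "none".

No — constraints 1, 6 are not satisfied.

1) min(-2, 2) = -2, not -3  FAIL
2) x5 = 12, and 12 ≠ 9  OK
3) 12 / 2 = 6, so 2 divides 12  OK
4) x3 + x1 = -14 + 8 = -6; -6 < -4  OK
5) 2 / 2 = 1, so 2 divides 2  OK
6) x1 - x8 = 8 - (-2) = 10, not 11  FAIL
7) x1 = 8 > 6, so we need x5 ≤ 12; x5 = 12 ≤ 12  OK
8) x2^2 + x3^2 = (-14)^2 + (-14)^2 = 196 + 196 = 392  OK
9) abs(8 - (-14)) = 22  OK
10) abs(2 - (-14)) = 16; 16 ≤ 18  OK
11) max(2, 8) = 8  OK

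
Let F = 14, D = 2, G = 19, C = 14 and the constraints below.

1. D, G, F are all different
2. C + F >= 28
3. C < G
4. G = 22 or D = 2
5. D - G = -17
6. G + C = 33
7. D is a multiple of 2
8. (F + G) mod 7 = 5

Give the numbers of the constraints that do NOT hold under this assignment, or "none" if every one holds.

1. values 2, 19, 14 are pairwise distinct  ✓
2. C + F = 14 + 14 = 28; 28 ≥ 28  ✓
3. C = 14, G = 19; 14 < 19  ✓
4. G = 19 ≠ 22, but D = 2 = 2 (second disjunct)  ✓
5. D - G = 2 - 19 = -17  ✓
6. G + C = 19 + 14 = 33  ✓
7. 2 / 2 = 1, so 2 divides 2  ✓
8. F + G = 33; 33 mod 7 = 5  ✓

The assignment satisfies every constraint.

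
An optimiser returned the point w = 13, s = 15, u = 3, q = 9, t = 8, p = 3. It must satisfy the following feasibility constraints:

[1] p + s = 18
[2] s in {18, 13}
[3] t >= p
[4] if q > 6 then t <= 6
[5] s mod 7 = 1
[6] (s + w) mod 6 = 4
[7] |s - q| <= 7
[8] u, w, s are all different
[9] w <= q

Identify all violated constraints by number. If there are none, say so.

[1] p + s = 3 + 15 = 18  true
[2] s = 15 is not in {18, 13}  false
[3] t = 8, p = 3; 8 ≥ 3  true
[4] q = 9 > 6, so we need t ≤ 6; but t = 8 > 6  false
[5] 15 mod 7 = 1  true
[6] s + w = 28; 28 mod 6 = 4  true
[7] |15 - 9| = 6; 6 ≤ 7  true
[8] values 3, 13, 15 are pairwise distinct  true
[9] w = 13, q = 9; 13 > 9 (want ≤)  false

Constraints 2, 4, and 9 do not hold.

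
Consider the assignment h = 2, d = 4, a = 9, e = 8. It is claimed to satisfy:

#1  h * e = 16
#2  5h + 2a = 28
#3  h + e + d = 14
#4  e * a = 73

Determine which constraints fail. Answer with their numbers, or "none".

The assignment fails constraint 4.

#1 h * e = 2 * 8 = 16  holds
#2 5h + 2a = 5(2) + 2(9) = 28  holds
#3 h + e + d = 2 + 8 + 4 = 14  holds
#4 e * a = 8 * 9 = 72, not 73  fails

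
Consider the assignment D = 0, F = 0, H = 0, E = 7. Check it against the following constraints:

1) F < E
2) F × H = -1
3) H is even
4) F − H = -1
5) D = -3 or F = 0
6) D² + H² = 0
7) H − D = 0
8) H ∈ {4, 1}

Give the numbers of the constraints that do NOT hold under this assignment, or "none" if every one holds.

Constraints 2, 4, 8 do not hold.

1) F = 0, E = 7; 0 < 7 — satisfied.
2) F × H = 0 × 0 = 0, not -1 — violated.
3) H = 0 is even — satisfied.
4) F − H = 0 − 0 = 0, not -1 — violated.
5) D = 0 ≠ -3, but F = 0 = 0 (second disjunct) — satisfied.
6) D² + H² = 0² + 0² = 0 + 0 = 0 — satisfied.
7) H − D = 0 − 0 = 0 — satisfied.
8) H = 0 is not in {4, 1} — violated.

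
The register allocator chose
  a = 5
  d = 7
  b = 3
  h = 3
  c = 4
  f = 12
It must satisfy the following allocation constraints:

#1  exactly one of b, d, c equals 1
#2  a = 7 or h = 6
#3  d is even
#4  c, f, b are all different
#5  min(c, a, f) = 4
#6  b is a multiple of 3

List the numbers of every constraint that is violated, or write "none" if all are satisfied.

No — constraints 1, 2, and 3 are not satisfied.

#1 b=3, d=7, c=4; 0 of them equal 1, not exactly one — does not hold.
#2 a = 5 ≠ 7 and h = 3 ≠ 6; both disjuncts false — does not hold.
#3 d = 7 is odd — does not hold.
#4 values 4, 12, 3 are pairwise distinct — holds.
#5 min(4, 5, 12) = 4 — holds.
#6 3 / 3 = 1, so 3 divides 3 — holds.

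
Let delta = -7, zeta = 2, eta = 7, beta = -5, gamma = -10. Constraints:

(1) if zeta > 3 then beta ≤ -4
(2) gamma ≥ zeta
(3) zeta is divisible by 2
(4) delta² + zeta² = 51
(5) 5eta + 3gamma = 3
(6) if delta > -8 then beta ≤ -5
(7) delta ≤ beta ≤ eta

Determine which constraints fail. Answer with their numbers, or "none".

(1) zeta = 2, not > 3; antecedent false, conditional vacuously true — holds.
(2) gamma = -10, zeta = 2; -10 < 2 (want ≥) — does not hold.
(3) 2 / 2 = 1, so 2 divides 2 — holds.
(4) delta² + zeta² = (-7)² + 2² = 49 + 4 = 53, not 51 — does not hold.
(5) 5eta + 3gamma = 5(7) + 3(-10) = 5, not 3 — does not hold.
(6) delta = -7 > -8, so we need beta ≤ -5; beta = -5 ≤ -5 — holds.
(7) values -7 ≤ -5 ≤ 7 — holds.

Constraints 2, 4, 5 do not hold.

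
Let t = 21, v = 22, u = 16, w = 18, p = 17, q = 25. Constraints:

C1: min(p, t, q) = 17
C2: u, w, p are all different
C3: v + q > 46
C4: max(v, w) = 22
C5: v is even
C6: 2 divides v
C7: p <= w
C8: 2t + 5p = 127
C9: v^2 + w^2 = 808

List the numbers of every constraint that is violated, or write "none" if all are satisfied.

None — every constraint holds.

C1: min(17, 21, 25) = 17 — satisfied.
C2: values 16, 18, 17 are pairwise distinct — satisfied.
C3: v + q = 22 + 25 = 47; 47 > 46 — satisfied.
C4: max(22, 18) = 22 — satisfied.
C5: v = 22 is even — satisfied.
C6: 22 / 2 = 11, so 2 divides 22 — satisfied.
C7: p = 17, w = 18; 17 ≤ 18 — satisfied.
C8: 2t + 5p = 2(21) + 5(17) = 127 — satisfied.
C9: v^2 + w^2 = 22^2 + 18^2 = 484 + 324 = 808 — satisfied.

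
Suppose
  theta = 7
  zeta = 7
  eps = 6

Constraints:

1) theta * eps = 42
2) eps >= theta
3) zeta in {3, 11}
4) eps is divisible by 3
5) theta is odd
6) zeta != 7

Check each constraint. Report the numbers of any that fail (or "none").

1) theta * eps = 7 * 6 = 42  holds
2) eps = 6, theta = 7; 6 < 7 (want ≥)  fails
3) zeta = 7 is not in {3, 11}  fails
4) 6 / 3 = 2, so 3 divides 6  holds
5) theta = 7 is odd  holds
6) zeta = 7, but 7 is required to differ  fails

Constraints 2, 3, 6 are violated.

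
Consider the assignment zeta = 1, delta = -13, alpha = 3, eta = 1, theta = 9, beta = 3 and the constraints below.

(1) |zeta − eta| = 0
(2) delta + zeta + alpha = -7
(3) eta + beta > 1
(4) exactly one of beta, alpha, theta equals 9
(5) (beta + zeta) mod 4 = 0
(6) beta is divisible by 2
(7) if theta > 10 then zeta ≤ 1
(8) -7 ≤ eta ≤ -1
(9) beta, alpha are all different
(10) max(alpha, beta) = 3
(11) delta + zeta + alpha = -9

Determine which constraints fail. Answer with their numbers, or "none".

(1) |1 − 1| = 0 — holds.
(2) delta + zeta + alpha = -13 + 1 + 3 = -9, not -7 — does not hold.
(3) eta + beta = 1 + 3 = 4; 4 > 1 — holds.
(4) beta=3, alpha=3, theta=9; 1 of them equals 9 — holds.
(5) beta + zeta = 4; 4 mod 4 = 0 — holds.
(6) 3 = 2×1 + 1, so 2 does not divide 3 — does not hold.
(7) theta = 9, not > 10; antecedent false, conditional vacuously true — holds.
(8) eta = 1 is outside [-7, -1] — does not hold.
(9) beta = alpha = 3, not all different — does not hold.
(10) max(3, 3) = 3 — holds.
(11) delta + zeta + alpha = -13 + 1 + 3 = -9 — holds.

No — constraints 2, 6, 8, 9 are not satisfied.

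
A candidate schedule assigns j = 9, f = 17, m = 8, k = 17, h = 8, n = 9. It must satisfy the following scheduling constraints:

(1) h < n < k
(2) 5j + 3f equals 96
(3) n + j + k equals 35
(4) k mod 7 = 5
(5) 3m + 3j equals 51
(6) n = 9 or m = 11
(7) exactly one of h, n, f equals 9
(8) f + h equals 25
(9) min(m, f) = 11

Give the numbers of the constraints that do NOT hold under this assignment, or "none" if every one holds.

Violated: 4 and 9.

(1) values 8 < 9 < 17 — OK.
(2) 5j + 3f = 5(9) + 3(17) = 96 — OK.
(3) n + j + k = 9 + 9 + 17 = 35 — OK.
(4) 17 mod 7 = 3, not 5 — violated.
(5) 3m + 3j = 3(8) + 3(9) = 51 — OK.
(6) n = 9 = 9 (first disjunct) — OK.
(7) h=8, n=9, f=17; 1 of them equals 9 — OK.
(8) f + h = 17 + 8 = 25 — OK.
(9) min(8, 17) = 8, not 11 — violated.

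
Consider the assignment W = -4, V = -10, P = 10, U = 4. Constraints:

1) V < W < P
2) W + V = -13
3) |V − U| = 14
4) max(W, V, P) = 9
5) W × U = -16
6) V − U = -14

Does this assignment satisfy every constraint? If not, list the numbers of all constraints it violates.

1) values -10 < -4 < 10  holds
2) W + V = -4 + (-10) = -14, not -13  fails
3) |-10 − 4| = 14  holds
4) max(-4, -10, 10) = 10, not 9  fails
5) W × U = -4 × 4 = -16  holds
6) V − U = -10 − 4 = -14  holds

Constraints 2, 4 are violated.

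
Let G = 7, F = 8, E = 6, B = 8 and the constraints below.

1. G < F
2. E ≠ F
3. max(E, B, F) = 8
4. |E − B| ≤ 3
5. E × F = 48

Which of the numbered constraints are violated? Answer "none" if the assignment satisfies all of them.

Yes — all constraints hold.

1. G = 7, F = 8; 7 < 8 — satisfied.
2. E = 6, F = 8; distinct — satisfied.
3. max(6, 8, 8) = 8 — satisfied.
4. |6 − 8| = 2; 2 ≤ 3 — satisfied.
5. E × F = 6 × 8 = 48 — satisfied.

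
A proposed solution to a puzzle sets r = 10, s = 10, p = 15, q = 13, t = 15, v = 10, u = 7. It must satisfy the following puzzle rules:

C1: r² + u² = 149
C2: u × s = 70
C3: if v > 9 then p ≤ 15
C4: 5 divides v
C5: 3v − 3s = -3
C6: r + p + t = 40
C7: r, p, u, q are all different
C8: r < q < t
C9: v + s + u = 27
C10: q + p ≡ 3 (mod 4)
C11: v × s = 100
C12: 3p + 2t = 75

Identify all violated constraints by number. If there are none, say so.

C1: r² + u² = 10² + 7² = 100 + 49 = 149 — OK.
C2: u × s = 7 × 10 = 70 — OK.
C3: v = 10 > 9, so we need p ≤ 15; p = 15 ≤ 15 — OK.
C4: 10 / 5 = 2, so 5 divides 10 — OK.
C5: 3v − 3s = 3(10) − 3(10) = 0, not -3 — violated.
C6: r + p + t = 10 + 15 + 15 = 40 — OK.
C7: values 10, 15, 7, 13 are pairwise distinct — OK.
C8: values 10 < 13 < 15 — OK.
C9: v + s + u = 10 + 10 + 7 = 27 — OK.
C10: q + p = 28; 28 mod 4 = 0, not 3 — violated.
C11: v × s = 10 × 10 = 100 — OK.
C12: 3p + 2t = 3(15) + 2(15) = 75 — OK.

Violated: 5 and 10.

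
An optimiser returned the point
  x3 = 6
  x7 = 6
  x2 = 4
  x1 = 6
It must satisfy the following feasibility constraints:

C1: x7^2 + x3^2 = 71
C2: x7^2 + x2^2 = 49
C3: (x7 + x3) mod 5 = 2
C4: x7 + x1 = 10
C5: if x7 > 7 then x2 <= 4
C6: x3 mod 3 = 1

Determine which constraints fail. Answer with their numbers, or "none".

The assignment fails constraints 1, 2, 4, 6.

C1: x7^2 + x3^2 = 6^2 + 6^2 = 36 + 36 = 72, not 71 — does not hold.
C2: x7^2 + x2^2 = 6^2 + 4^2 = 36 + 16 = 52, not 49 — does not hold.
C3: x7 + x3 = 12; 12 mod 5 = 2 — holds.
C4: x7 + x1 = 6 + 6 = 12, not 10 — does not hold.
C5: x7 = 6, not > 7; antecedent false, conditional vacuously true — holds.
C6: 6 mod 3 = 0, not 1 — does not hold.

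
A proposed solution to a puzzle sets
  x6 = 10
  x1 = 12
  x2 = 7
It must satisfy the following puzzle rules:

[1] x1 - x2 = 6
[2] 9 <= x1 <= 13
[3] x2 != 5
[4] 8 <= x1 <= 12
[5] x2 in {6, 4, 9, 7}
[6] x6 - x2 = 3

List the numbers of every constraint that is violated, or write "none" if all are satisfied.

No — constraint 1 is not satisfied.

[1] x1 - x2 = 12 - 7 = 5, not 6 — fails.
[2] x1 = 12 lies in [9, 13] — holds.
[3] x2 = 7, and 7 ≠ 5 — holds.
[4] x1 = 12 lies in [8, 12] — holds.
[5] x2 = 7 is in {6, 4, 9, 7} — holds.
[6] x6 - x2 = 10 - 7 = 3 — holds.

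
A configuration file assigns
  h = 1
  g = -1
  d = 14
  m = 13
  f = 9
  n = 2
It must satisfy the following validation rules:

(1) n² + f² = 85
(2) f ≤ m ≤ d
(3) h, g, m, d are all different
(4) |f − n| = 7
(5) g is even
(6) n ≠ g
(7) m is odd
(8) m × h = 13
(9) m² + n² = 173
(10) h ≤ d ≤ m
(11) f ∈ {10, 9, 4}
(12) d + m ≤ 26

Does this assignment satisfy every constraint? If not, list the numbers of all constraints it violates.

No — constraints 5, 10, and 12 are not satisfied.

(1) n² + f² = 2² + 9² = 4 + 81 = 85  yes
(2) values 9 ≤ 13 ≤ 14  yes
(3) values 1, -1, 13, 14 are pairwise distinct  yes
(4) |9 − 2| = 7  yes
(5) g = -1 is odd  no
(6) n = 2, g = -1; distinct  yes
(7) m = 13 is odd  yes
(8) m × h = 13 × 1 = 13  yes
(9) m² + n² = 13² + 2² = 169 + 4 = 173  yes
(10) values 1, 14, 13; d = 14 is not ≤ m = 13  no
(11) f = 9 is in {10, 9, 4}  yes
(12) d + m = 14 + 13 = 27; 27 > 26, bound 26 not met  no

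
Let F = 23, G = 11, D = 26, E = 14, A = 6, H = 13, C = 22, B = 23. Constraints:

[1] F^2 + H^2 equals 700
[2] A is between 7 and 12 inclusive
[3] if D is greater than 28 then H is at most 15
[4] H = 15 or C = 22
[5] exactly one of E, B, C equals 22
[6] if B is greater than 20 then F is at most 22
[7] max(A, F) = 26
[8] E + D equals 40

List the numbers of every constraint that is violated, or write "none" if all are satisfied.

[1] F^2 + H^2 = 23^2 + 13^2 = 529 + 169 = 698, not 700  fails
[2] A = 6 is outside [7, 12]  fails
[3] D = 26, not > 28; antecedent false, conditional vacuously true  holds
[4] H = 13 ≠ 15, but C = 22 = 22 (second disjunct)  holds
[5] E=14, B=23, C=22; 1 of them equals 22  holds
[6] B = 23 > 20, so we need F ≤ 22; but F = 23 > 22  fails
[7] max(6, 23) = 23, not 26  fails
[8] E + D = 14 + 26 = 40  holds

Constraints 1, 2, 6, and 7 do not hold.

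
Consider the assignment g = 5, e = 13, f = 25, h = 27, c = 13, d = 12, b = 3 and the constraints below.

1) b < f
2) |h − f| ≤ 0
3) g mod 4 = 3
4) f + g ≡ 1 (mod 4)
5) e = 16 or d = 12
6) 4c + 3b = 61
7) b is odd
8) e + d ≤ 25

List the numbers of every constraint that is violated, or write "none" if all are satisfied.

1) b = 3, f = 25; 3 < 25 — holds.
2) |27 − 25| = 2; 2 > 0, exceeds bound 0 — does not hold.
3) 5 mod 4 = 1, not 3 — does not hold.
4) f + g = 30; 30 mod 4 = 2, not 1 — does not hold.
5) e = 13 ≠ 16, but d = 12 = 12 (second disjunct) — holds.
6) 4c + 3b = 4(13) + 3(3) = 61 — holds.
7) b = 3 is odd — holds.
8) e + d = 13 + 12 = 25; 25 ≤ 25 — holds.

The assignment fails constraints 2, 3, 4.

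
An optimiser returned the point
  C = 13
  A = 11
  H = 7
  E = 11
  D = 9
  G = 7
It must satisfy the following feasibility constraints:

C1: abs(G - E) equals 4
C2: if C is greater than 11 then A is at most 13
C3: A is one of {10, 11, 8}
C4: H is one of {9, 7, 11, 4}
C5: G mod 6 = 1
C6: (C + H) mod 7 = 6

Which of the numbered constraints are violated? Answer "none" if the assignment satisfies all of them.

Yes — all constraints hold.

C1: abs(7 - 11) = 4 — holds.
C2: C = 13 > 11, so we need A ≤ 13; A = 11 ≤ 13 — holds.
C3: A = 11 is in {10, 11, 8} — holds.
C4: H = 7 is in {9, 7, 11, 4} — holds.
C5: 7 mod 6 = 1 — holds.
C6: C + H = 20; 20 mod 7 = 6 — holds.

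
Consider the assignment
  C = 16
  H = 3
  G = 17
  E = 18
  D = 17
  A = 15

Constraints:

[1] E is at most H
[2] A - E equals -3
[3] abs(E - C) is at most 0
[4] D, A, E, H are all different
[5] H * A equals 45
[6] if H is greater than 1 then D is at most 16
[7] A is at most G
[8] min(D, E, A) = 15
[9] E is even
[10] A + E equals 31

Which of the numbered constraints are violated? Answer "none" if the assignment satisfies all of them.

The assignment fails constraints 1, 3, 6, and 10.

[1] E = 18, H = 3; 18 > 3 (want ≤) — violated.
[2] A - E = 15 - 18 = -3 — satisfied.
[3] abs(18 - 16) = 2; 2 > 0, exceeds bound 0 — violated.
[4] values 17, 15, 18, 3 are pairwise distinct — satisfied.
[5] H * A = 3 * 15 = 45 — satisfied.
[6] H = 3 > 1, so we need D ≤ 16; but D = 17 > 16 — violated.
[7] A = 15, G = 17; 15 ≤ 17 — satisfied.
[8] min(17, 18, 15) = 15 — satisfied.
[9] E = 18 is even — satisfied.
[10] A + E = 15 + 18 = 33, not 31 — violated.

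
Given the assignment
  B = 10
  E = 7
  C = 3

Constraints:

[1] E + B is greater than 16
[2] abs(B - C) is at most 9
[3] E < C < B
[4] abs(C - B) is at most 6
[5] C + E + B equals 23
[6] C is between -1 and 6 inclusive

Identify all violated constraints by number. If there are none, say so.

The assignment fails constraints 3, 4, and 5.

[1] E + B = 7 + 10 = 17; 17 > 16 — holds.
[2] abs(10 - 3) = 7; 7 ≤ 9 — holds.
[3] values 7, 3, 10; E = 7 is not < C = 3 — fails.
[4] abs(3 - 10) = 7; 7 > 6, exceeds bound 6 — fails.
[5] C + E + B = 3 + 7 + 10 = 20, not 23 — fails.
[6] C = 3 lies in [-1, 6] — holds.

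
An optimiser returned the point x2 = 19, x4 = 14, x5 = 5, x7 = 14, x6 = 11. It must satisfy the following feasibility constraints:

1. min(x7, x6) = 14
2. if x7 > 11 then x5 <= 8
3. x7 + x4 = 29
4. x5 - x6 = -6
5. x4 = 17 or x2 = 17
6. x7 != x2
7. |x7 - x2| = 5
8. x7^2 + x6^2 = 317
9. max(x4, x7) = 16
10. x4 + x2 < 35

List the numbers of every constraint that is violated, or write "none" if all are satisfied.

1. min(14, 11) = 11, not 14 — does not hold.
2. x7 = 14 > 11, so we need x5 ≤ 8; x5 = 5 ≤ 8 — holds.
3. x7 + x4 = 14 + 14 = 28, not 29 — does not hold.
4. x5 - x6 = 5 - 11 = -6 — holds.
5. x4 = 14 ≠ 17 and x2 = 19 ≠ 17; both disjuncts false — does not hold.
6. x7 = 14, x2 = 19; distinct — holds.
7. |14 - 19| = 5 — holds.
8. x7^2 + x6^2 = 14^2 + 11^2 = 196 + 121 = 317 — holds.
9. max(14, 14) = 14, not 16 — does not hold.
10. x4 + x2 = 14 + 19 = 33; 33 < 35 — holds.

Constraints 1, 3, 5, and 9 do not hold.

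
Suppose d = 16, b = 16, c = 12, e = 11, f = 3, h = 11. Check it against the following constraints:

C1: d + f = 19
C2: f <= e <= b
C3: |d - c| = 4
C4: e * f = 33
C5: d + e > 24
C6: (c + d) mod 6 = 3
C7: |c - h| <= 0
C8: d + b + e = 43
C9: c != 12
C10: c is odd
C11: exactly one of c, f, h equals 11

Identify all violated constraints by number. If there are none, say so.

Constraints 6, 7, 9, and 10 are violated.

C1: d + f = 16 + 3 = 19 — OK.
C2: values 3 <= 11 <= 16 — OK.
C3: |16 - 12| = 4 — OK.
C4: e * f = 11 * 3 = 33 — OK.
C5: d + e = 16 + 11 = 27; 27 > 24 — OK.
C6: c + d = 28; 28 mod 6 = 4, not 3 — violated.
C7: |12 - 11| = 1; 1 > 0, exceeds bound 0 — violated.
C8: d + b + e = 16 + 16 + 11 = 43 — OK.
C9: c = 12, but 12 is required to differ — violated.
C10: c = 12 is even — violated.
C11: c=12, f=3, h=11; 1 of them equals 11 — OK.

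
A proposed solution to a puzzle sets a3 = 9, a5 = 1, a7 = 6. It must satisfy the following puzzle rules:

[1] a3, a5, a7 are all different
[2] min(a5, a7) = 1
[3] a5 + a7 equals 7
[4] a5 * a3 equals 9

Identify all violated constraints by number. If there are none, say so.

Yes — all constraints hold.

[1] values 9, 1, 6 are pairwise distinct  ✔
[2] min(1, 6) = 1  ✔
[3] a5 + a7 = 1 + 6 = 7  ✔
[4] a5 * a3 = 1 * 9 = 9  ✔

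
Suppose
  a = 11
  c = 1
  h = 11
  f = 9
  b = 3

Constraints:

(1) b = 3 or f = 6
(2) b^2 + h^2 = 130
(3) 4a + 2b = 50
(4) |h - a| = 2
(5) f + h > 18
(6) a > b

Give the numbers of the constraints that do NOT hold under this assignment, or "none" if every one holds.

(1) b = 3 = 3 (first disjunct) — OK.
(2) b^2 + h^2 = 3^2 + 11^2 = 9 + 121 = 130 — OK.
(3) 4a + 2b = 4(11) + 2(3) = 50 — OK.
(4) |11 - 11| = 0, not 2 — violated.
(5) f + h = 9 + 11 = 20; 20 > 18 — OK.
(6) a = 11, b = 3; 11 > 3 — OK.

The assignment fails constraint 4.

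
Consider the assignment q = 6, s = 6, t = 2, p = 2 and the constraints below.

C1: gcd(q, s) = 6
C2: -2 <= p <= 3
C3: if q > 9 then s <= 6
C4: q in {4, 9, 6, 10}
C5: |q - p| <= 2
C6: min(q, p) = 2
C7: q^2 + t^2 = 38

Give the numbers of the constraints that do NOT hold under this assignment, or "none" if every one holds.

Violated: 5 and 7.

C1: gcd(6, 6) = 6  OK
C2: p = 2 lies in [-2, 3]  OK
C3: q = 6, not > 9; antecedent false, conditional vacuously true  OK
C4: q = 6 is in {4, 9, 6, 10}  OK
C5: |6 - 2| = 4; 4 > 2, exceeds bound 2  FAIL
C6: min(6, 2) = 2  OK
C7: q^2 + t^2 = 6^2 + 2^2 = 36 + 4 = 40, not 38  FAIL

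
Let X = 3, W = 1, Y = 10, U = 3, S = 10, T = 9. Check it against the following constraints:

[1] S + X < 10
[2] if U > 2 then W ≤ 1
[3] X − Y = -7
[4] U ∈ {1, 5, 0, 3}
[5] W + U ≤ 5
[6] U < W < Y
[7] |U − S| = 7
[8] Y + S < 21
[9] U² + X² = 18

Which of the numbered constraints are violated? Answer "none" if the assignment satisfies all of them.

No — constraints 1 and 6 are not satisfied.

[1] S + X = 10 + 3 = 13; 13 ≥ 10, bound 10 not met — does not hold.
[2] U = 3 > 2, so we need W ≤ 1; W = 1 ≤ 1 — holds.
[3] X − Y = 3 − 10 = -7 — holds.
[4] U = 3 is in {1, 5, 0, 3} — holds.
[5] W + U = 1 + 3 = 4; 4 ≤ 5 — holds.
[6] values 3, 1, 10; U = 3 is not < W = 1 — does not hold.
[7] |3 − 10| = 7 — holds.
[8] Y + S = 10 + 10 = 20; 20 < 21 — holds.
[9] U² + X² = 3² + 3² = 9 + 9 = 18 — holds.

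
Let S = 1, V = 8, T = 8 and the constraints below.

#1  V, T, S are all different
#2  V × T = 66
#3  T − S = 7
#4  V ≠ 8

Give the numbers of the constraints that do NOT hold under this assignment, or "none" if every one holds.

Constraints 1, 2, and 4 are violated.

#1 V = T = 8, not all different  false
#2 V × T = 8 × 8 = 64, not 66  false
#3 T − S = 8 − 1 = 7  true
#4 V = 8, but 8 is required to differ  false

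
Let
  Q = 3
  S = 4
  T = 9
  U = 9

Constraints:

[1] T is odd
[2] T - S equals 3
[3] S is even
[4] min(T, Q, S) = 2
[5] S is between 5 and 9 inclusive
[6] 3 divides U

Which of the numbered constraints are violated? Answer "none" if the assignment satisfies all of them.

Violated: 2, 4, 5.

[1] T = 9 is odd — holds.
[2] T - S = 9 - 4 = 5, not 3 — does not hold.
[3] S = 4 is even — holds.
[4] min(9, 3, 4) = 3, not 2 — does not hold.
[5] S = 4 is outside [5, 9] — does not hold.
[6] 9 / 3 = 3, so 3 divides 9 — holds.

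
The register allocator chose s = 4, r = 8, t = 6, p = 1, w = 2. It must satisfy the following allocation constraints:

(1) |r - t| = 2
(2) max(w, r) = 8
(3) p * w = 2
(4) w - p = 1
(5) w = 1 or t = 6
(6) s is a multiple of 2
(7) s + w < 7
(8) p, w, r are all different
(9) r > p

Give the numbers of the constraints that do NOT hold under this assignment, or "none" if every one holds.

None — every constraint holds.

(1) |8 - 6| = 2 — satisfied.
(2) max(2, 8) = 8 — satisfied.
(3) p * w = 1 * 2 = 2 — satisfied.
(4) w - p = 2 - 1 = 1 — satisfied.
(5) w = 2 ≠ 1, but t = 6 = 6 (second disjunct) — satisfied.
(6) 4 / 2 = 2, so 2 divides 4 — satisfied.
(7) s + w = 4 + 2 = 6; 6 < 7 — satisfied.
(8) values 1, 2, 8 are pairwise distinct — satisfied.
(9) r = 8, p = 1; 8 > 1 — satisfied.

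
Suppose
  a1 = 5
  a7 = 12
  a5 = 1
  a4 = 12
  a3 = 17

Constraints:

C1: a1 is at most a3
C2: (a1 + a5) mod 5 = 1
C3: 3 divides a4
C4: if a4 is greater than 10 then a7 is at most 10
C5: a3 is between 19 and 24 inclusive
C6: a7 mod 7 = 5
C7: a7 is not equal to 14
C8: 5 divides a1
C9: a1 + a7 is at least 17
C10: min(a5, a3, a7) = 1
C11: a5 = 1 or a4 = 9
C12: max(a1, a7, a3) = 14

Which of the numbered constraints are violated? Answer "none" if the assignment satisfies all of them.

C1: a1 = 5, a3 = 17; 5 ≤ 17  ✓
C2: a1 + a5 = 6; 6 mod 5 = 1  ✓
C3: 12 / 3 = 4, so 3 divides 12  ✓
C4: a4 = 12 > 10, so we need a7 ≤ 10; but a7 = 12 > 10  ✗
C5: a3 = 17 is outside [19, 24]  ✗
C6: 12 mod 7 = 5  ✓
C7: a7 = 12, and 12 ≠ 14  ✓
C8: 5 / 5 = 1, so 5 divides 5  ✓
C9: a1 + a7 = 5 + 12 = 17; 17 ≥ 17  ✓
C10: min(1, 17, 12) = 1  ✓
C11: a5 = 1 = 1 (first disjunct)  ✓
C12: max(5, 12, 17) = 17, not 14  ✗

Constraints 4, 5, and 12 do not hold.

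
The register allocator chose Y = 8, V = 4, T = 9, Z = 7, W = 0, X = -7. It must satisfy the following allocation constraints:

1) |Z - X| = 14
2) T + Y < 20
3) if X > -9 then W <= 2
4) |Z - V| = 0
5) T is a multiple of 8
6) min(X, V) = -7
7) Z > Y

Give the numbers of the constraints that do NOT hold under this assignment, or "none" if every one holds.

1) |7 - (-7)| = 14  yes
2) T + Y = 9 + 8 = 17; 17 < 20  yes
3) X = -7 > -9, so we need W ≤ 2; W = 0 ≤ 2  yes
4) |7 - 4| = 3, not 0  no
5) 9 = 8*1 + 1, so 8 does not divide 9  no
6) min(-7, 4) = -7  yes
7) Z = 7, Y = 8; 7 ≤ 8 (want >)  no

Constraints 4, 5, and 7 do not hold.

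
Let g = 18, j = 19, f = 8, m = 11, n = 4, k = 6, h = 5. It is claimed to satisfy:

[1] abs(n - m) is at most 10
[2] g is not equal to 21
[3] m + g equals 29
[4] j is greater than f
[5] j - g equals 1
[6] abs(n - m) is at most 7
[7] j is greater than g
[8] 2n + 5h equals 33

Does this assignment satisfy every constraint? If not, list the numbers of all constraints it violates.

[1] abs(4 - 11) = 7; 7 ≤ 10  OK
[2] g = 18, and 18 ≠ 21  OK
[3] m + g = 11 + 18 = 29  OK
[4] j = 19, f = 8; 19 > 8  OK
[5] j - g = 19 - 18 = 1  OK
[6] abs(4 - 11) = 7; 7 ≤ 7  OK
[7] j = 19, g = 18; 19 > 18  OK
[8] 2n + 5h = 2(4) + 5(5) = 33  OK

All constraints are satisfied.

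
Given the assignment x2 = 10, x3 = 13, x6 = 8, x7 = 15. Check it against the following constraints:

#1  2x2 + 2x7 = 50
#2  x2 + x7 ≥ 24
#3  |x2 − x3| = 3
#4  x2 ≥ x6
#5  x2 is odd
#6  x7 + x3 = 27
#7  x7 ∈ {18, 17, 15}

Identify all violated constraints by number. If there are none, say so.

#1 2x2 + 2x7 = 2(10) + 2(15) = 50  ✓
#2 x2 + x7 = 10 + 15 = 25; 25 ≥ 24  ✓
#3 |10 − 13| = 3  ✓
#4 x2 = 10, x6 = 8; 10 ≥ 8  ✓
#5 x2 = 10 is even  ✗
#6 x7 + x3 = 15 + 13 = 28, not 27  ✗
#7 x7 = 15 is in {18, 17, 15}  ✓

The assignment fails constraints 5 and 6.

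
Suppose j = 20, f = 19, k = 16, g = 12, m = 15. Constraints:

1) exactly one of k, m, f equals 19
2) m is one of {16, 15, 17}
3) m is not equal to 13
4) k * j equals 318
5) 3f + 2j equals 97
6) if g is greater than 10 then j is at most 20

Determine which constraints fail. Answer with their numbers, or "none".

Constraint 4 is violated.

1) k=16, m=15, f=19; 1 of them equals 19  true
2) m = 15 is in {16, 15, 17}  true
3) m = 15, and 15 ≠ 13  true
4) k * j = 16 * 20 = 320, not 318  false
5) 3f + 2j = 3(19) + 2(20) = 97  true
6) g = 12 > 10, so we need j ≤ 20; j = 20 ≤ 20  true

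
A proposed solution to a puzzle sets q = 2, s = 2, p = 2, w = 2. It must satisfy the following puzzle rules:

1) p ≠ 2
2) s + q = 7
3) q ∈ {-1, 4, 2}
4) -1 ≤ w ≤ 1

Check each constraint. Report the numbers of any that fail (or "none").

No — constraints 1, 2, 4 are not satisfied.

1) p = 2, but 2 is required to differ — does not hold.
2) s + q = 2 + 2 = 4, not 7 — does not hold.
3) q = 2 is in {-1, 4, 2} — holds.
4) w = 2 is outside [-1, 1] — does not hold.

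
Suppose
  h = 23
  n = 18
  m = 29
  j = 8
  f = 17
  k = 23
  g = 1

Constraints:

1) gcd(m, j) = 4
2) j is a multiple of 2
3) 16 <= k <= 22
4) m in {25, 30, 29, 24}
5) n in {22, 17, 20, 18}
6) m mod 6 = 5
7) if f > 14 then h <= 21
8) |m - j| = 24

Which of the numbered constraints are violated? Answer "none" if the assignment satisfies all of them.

Constraints 1, 3, 7, 8 do not hold.

1) gcd(29, 8) = 1, not 4  FAIL
2) 8 / 2 = 4, so 2 divides 8  OK
3) k = 23 is outside [16, 22]  FAIL
4) m = 29 is in {25, 30, 29, 24}  OK
5) n = 18 is in {22, 17, 20, 18}  OK
6) 29 mod 6 = 5  OK
7) f = 17 > 14, so we need h ≤ 21; but h = 23 > 21  FAIL
8) |29 - 8| = 21, not 24  FAIL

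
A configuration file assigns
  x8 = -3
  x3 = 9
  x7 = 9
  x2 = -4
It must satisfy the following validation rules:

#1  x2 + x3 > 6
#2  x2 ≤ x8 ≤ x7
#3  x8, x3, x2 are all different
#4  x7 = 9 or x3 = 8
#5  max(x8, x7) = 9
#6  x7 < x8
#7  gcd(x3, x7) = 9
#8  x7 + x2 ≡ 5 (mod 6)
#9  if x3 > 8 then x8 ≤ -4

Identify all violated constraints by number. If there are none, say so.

No — constraints 1, 6, 9 are not satisfied.

#1 x2 + x3 = -4 + 9 = 5; 5 ≤ 6, bound 6 not met — violated.
#2 values -4 ≤ -3 ≤ 9 — satisfied.
#3 values -3, 9, -4 are pairwise distinct — satisfied.
#4 x7 = 9 = 9 (first disjunct) — satisfied.
#5 max(-3, 9) = 9 — satisfied.
#6 x7 = 9, x8 = -3; 9 ≥ -3 (want <) — violated.
#7 gcd(9, 9) = 9 — satisfied.
#8 x7 + x2 = 5; 5 mod 6 = 5 — satisfied.
#9 x3 = 9 > 8, so we need x8 ≤ -4; but x8 = -3 > -4 — violated.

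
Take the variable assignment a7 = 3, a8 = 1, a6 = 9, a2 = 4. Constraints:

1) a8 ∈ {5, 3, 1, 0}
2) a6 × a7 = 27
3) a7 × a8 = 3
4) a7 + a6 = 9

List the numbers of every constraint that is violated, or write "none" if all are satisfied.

1) a8 = 1 is in {5, 3, 1, 0} — satisfied.
2) a6 × a7 = 9 × 3 = 27 — satisfied.
3) a7 × a8 = 3 × 1 = 3 — satisfied.
4) a7 + a6 = 3 + 9 = 12, not 9 — violated.

No — constraint 4 is not satisfied.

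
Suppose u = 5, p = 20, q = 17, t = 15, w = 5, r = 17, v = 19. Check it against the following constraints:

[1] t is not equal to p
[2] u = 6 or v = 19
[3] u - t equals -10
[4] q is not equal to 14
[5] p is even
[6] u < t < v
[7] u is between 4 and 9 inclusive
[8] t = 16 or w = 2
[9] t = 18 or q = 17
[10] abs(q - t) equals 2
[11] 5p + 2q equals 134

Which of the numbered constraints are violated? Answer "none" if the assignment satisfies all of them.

[1] t = 15, p = 20; distinct  ✓
[2] u = 5 ≠ 6, but v = 19 = 19 (second disjunct)  ✓
[3] u - t = 5 - 15 = -10  ✓
[4] q = 17, and 17 ≠ 14  ✓
[5] p = 20 is even  ✓
[6] values 5 < 15 < 19  ✓
[7] u = 5 lies in [4, 9]  ✓
[8] t = 15 ≠ 16 and w = 5 ≠ 2; both disjuncts false  ✗
[9] t = 15 ≠ 18, but q = 17 = 17 (second disjunct)  ✓
[10] abs(17 - 15) = 2  ✓
[11] 5p + 2q = 5(20) + 2(17) = 134  ✓

Constraint 8 does not hold.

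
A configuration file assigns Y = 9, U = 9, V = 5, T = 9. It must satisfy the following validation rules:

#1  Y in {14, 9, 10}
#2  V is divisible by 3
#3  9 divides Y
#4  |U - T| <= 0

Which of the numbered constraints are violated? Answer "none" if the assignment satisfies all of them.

#1 Y = 9 is in {14, 9, 10}  ✔
#2 5 = 3*1 + 2, so 3 does not divide 5  ✘
#3 9 / 9 = 1, so 9 divides 9  ✔
#4 |9 - 9| = 0; 0 ≤ 0  ✔

The assignment fails constraint 2.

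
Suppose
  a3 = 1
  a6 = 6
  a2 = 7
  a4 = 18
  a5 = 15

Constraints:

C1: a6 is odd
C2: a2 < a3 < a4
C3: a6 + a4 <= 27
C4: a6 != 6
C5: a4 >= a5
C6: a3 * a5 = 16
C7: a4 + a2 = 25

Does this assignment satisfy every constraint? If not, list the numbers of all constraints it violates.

C1: a6 = 6 is even — violated.
C2: values 7, 1, 18; a2 = 7 is not < a3 = 1 — violated.
C3: a6 + a4 = 6 + 18 = 24; 24 ≤ 27 — OK.
C4: a6 = 6, but 6 is required to differ — violated.
C5: a4 = 18, a5 = 15; 18 ≥ 15 — OK.
C6: a3 * a5 = 1 * 15 = 15, not 16 — violated.
C7: a4 + a2 = 18 + 7 = 25 — OK.

Violated: 1, 2, 4, 6.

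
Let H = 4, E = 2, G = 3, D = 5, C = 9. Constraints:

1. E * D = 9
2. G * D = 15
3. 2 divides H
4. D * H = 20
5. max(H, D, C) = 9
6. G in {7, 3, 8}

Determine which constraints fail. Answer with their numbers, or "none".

1. E * D = 2 * 5 = 10, not 9 — violated.
2. G * D = 3 * 5 = 15 — satisfied.
3. 4 / 2 = 2, so 2 divides 4 — satisfied.
4. D * H = 5 * 4 = 20 — satisfied.
5. max(4, 5, 9) = 9 — satisfied.
6. G = 3 is in {7, 3, 8} — satisfied.

No — constraint 1 is not satisfied.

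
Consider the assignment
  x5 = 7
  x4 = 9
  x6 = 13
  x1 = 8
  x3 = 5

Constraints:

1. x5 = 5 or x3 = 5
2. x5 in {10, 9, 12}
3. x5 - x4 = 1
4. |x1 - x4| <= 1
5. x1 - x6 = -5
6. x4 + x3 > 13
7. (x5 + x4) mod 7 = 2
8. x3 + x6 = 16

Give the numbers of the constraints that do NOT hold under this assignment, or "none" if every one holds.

1. x5 = 7 ≠ 5, but x3 = 5 = 5 (second disjunct)  true
2. x5 = 7 is not in {10, 9, 12}  false
3. x5 - x4 = 7 - 9 = -2, not 1  false
4. |8 - 9| = 1; 1 ≤ 1  true
5. x1 - x6 = 8 - 13 = -5  true
6. x4 + x3 = 9 + 5 = 14; 14 > 13  true
7. x5 + x4 = 16; 16 mod 7 = 2  true
8. x3 + x6 = 5 + 13 = 18, not 16  false

Constraints 2, 3, 8 are violated.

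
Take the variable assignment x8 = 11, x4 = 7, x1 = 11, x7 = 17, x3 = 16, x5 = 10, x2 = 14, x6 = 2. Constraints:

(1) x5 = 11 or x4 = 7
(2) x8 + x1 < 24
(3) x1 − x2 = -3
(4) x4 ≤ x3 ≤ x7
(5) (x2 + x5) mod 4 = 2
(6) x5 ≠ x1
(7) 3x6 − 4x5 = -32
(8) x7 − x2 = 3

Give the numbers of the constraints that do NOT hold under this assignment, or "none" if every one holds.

(1) x5 = 10 ≠ 11, but x4 = 7 = 7 (second disjunct) — satisfied.
(2) x8 + x1 = 11 + 11 = 22; 22 < 24 — satisfied.
(3) x1 − x2 = 11 − 14 = -3 — satisfied.
(4) values 7 ≤ 16 ≤ 17 — satisfied.
(5) x2 + x5 = 24; 24 mod 4 = 0, not 2 — violated.
(6) x5 = 10, x1 = 11; distinct — satisfied.
(7) 3x6 − 4x5 = 3(2) − 4(10) = -34, not -32 — violated.
(8) x7 − x2 = 17 − 14 = 3 — satisfied.

No — constraints 5 and 7 are not satisfied.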